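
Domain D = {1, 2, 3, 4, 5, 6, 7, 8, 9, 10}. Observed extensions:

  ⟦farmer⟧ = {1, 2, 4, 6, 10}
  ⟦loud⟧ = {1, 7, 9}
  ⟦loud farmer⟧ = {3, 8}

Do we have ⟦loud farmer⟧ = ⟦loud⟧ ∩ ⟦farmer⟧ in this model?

⟦loud⟧ ∩ ⟦farmer⟧ = {1, 7, 9} ∩ {1, 2, 4, 6, 10} = {1}
Observed ⟦loud farmer⟧ = {3, 8}.
These differ, so the modifier is not intersective in this model.

no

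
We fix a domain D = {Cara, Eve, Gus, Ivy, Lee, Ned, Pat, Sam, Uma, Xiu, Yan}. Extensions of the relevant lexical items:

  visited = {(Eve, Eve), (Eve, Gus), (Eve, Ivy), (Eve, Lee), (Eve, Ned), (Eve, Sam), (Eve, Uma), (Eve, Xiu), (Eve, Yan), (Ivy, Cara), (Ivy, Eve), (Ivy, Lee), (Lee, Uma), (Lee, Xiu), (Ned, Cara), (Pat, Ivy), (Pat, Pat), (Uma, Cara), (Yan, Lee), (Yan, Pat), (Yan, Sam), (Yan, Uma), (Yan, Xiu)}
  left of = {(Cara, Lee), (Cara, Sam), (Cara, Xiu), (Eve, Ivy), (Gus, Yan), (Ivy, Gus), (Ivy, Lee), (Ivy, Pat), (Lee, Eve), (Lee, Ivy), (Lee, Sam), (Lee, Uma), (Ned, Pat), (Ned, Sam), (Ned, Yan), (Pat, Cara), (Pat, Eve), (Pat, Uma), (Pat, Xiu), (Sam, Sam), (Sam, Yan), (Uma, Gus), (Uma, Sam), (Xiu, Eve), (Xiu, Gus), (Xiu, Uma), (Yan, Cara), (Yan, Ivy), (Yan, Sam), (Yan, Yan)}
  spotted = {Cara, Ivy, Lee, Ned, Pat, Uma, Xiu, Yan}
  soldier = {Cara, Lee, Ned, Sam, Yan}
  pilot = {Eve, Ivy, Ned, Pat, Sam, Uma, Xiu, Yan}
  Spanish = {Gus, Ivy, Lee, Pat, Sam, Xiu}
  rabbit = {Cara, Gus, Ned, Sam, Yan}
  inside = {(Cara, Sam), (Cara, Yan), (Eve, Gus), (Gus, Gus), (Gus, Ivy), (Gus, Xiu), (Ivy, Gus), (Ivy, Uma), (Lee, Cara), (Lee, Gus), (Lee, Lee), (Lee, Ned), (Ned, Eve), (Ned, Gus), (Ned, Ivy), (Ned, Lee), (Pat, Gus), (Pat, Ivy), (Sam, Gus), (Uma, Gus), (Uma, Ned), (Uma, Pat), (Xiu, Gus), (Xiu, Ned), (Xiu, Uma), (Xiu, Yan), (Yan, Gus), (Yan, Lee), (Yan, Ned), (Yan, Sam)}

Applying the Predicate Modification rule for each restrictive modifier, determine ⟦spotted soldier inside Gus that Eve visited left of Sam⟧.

⟦inside Gus⟧ = {x : ⟨x, Gus⟩ ∈ ⟦inside⟧} = {Eve, Gus, Ivy, Lee, Ned, Pat, Sam, Uma, Xiu, Yan}
⟦that Eve visited⟧ = {x : ⟨Eve, x⟩ ∈ ⟦visited⟧} = {Eve, Gus, Ivy, Lee, Ned, Sam, Uma, Xiu, Yan}
⟦left of Sam⟧ = {x : ⟨x, Sam⟩ ∈ ⟦left of⟧} = {Cara, Lee, Ned, Sam, Uma, Yan}
⟦soldier⟧ = {Cara, Lee, Ned, Sam, Yan}
… ∩ ⟦inside Gus⟧ = {Cara, Lee, Ned, Sam, Yan} ∩ {Eve, Gus, Ivy, Lee, Ned, Pat, Sam, Uma, Xiu, Yan} = {Lee, Ned, Sam, Yan}
… ∩ ⟦that Eve visited⟧ = {Lee, Ned, Sam, Yan} ∩ {Eve, Gus, Ivy, Lee, Ned, Sam, Uma, Xiu, Yan} = {Lee, Ned, Sam, Yan}
… ∩ ⟦left of Sam⟧ = {Lee, Ned, Sam, Yan} ∩ {Cara, Lee, Ned, Sam, Uma, Yan} = {Lee, Ned, Sam, Yan}
… ∩ ⟦spotted⟧ = {Lee, Ned, Sam, Yan} ∩ {Cara, Ivy, Lee, Ned, Pat, Uma, Xiu, Yan} = {Lee, Ned, Yan}
So ⟦spotted soldier inside Gus that Eve visited left of Sam⟧ = {Lee, Ned, Yan}.

{Lee, Ned, Yan}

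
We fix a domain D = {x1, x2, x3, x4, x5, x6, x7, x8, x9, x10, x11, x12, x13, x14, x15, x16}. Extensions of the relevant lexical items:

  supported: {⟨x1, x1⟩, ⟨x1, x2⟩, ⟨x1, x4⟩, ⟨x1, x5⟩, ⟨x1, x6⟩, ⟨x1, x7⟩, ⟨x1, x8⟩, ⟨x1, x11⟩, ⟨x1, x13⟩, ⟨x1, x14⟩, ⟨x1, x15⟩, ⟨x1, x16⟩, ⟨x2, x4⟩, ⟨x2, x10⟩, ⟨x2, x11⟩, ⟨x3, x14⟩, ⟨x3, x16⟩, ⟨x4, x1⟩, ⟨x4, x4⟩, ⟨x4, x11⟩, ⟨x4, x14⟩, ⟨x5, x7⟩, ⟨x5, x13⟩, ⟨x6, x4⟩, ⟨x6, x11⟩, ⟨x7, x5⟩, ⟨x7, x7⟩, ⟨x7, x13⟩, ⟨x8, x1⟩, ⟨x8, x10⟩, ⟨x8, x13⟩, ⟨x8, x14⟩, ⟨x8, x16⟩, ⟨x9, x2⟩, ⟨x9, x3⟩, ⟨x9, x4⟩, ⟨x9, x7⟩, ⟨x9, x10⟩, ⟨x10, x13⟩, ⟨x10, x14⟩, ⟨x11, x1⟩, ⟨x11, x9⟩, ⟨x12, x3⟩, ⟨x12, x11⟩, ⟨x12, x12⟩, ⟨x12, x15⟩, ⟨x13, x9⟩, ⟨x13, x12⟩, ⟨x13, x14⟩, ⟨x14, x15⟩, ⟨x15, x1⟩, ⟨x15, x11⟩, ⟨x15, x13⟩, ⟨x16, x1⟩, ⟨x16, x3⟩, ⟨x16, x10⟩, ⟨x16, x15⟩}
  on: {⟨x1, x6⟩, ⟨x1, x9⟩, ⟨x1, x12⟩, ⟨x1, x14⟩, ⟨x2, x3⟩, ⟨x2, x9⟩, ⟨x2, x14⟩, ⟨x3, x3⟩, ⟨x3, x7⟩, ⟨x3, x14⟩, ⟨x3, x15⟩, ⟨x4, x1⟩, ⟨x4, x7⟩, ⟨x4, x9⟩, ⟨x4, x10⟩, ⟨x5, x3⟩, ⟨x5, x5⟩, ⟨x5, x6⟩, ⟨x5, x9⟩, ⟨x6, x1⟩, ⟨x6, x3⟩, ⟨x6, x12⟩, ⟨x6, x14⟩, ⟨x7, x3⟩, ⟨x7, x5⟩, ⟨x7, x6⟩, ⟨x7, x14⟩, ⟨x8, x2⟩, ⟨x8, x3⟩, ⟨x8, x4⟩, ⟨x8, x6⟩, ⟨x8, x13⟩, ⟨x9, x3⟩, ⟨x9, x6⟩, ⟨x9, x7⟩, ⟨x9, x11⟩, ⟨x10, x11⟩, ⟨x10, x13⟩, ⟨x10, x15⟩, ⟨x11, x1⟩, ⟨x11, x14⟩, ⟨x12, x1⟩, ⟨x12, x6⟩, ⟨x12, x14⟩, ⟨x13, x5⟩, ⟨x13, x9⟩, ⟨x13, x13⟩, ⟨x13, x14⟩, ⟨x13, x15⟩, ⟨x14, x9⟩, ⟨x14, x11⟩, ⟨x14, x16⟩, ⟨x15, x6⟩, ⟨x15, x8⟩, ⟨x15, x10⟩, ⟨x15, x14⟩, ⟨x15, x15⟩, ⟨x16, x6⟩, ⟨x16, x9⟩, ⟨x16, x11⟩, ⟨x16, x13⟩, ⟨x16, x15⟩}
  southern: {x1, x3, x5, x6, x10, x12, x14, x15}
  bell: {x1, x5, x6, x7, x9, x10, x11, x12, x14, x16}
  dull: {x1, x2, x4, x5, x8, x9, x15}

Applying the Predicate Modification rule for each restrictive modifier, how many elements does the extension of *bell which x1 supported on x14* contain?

4

⟦which x1 supported⟧ = {x : ⟨x1, x⟩ ∈ ⟦supported⟧} = {x1, x2, x4, x5, x6, x7, x8, x11, x13, x14, x15, x16}
⟦on x14⟧ = {x : ⟨x, x14⟩ ∈ ⟦on⟧} = {x1, x2, x3, x6, x7, x11, x12, x13, x15}
⟦bell⟧ = {x1, x5, x6, x7, x9, x10, x11, x12, x14, x16}
… ∩ ⟦which x1 supported⟧ = {x1, x5, x6, x7, x9, x10, x11, x12, x14, x16} ∩ {x1, x2, x4, x5, x6, x7, x8, x11, x13, x14, x15, x16} = {x1, x5, x6, x7, x11, x14, x16}
… ∩ ⟦on x14⟧ = {x1, x5, x6, x7, x11, x14, x16} ∩ {x1, x2, x3, x6, x7, x11, x12, x13, x15} = {x1, x6, x7, x11}
⟦bell which x1 supported on x14⟧ = {x1, x6, x7, x11}, so the cardinality is 4.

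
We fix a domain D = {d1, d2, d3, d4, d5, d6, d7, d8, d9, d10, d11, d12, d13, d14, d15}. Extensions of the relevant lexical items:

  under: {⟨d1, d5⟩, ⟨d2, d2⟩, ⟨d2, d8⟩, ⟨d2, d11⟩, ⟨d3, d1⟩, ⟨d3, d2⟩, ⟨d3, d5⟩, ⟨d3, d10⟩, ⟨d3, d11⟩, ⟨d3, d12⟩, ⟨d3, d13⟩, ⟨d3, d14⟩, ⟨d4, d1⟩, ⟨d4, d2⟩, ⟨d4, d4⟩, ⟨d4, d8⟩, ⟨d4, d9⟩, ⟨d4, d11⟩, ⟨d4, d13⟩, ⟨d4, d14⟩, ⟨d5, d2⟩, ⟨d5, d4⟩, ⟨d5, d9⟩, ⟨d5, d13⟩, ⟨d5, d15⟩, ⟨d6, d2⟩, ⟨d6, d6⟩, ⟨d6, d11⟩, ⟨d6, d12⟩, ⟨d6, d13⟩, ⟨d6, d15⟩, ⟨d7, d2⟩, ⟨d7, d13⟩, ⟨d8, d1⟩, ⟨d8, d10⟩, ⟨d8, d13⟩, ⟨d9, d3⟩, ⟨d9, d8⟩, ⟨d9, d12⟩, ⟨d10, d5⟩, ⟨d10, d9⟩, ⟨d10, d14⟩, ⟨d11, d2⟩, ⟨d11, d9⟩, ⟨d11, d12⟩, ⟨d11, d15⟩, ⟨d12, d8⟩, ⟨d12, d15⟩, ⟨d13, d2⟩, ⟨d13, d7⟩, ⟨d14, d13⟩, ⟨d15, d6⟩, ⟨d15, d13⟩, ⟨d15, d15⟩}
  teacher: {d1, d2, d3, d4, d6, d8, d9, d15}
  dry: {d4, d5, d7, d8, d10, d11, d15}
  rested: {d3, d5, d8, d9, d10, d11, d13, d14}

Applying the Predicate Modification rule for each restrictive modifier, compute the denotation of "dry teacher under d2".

⟦under d2⟧ = {x : ⟨x, d2⟩ ∈ ⟦under⟧} = {d2, d3, d4, d5, d6, d7, d11, d13}
⟦teacher⟧ = {d1, d2, d3, d4, d6, d8, d9, d15}
… ∩ ⟦under d2⟧ = {d1, d2, d3, d4, d6, d8, d9, d15} ∩ {d2, d3, d4, d5, d6, d7, d11, d13} = {d2, d3, d4, d6}
… ∩ ⟦dry⟧ = {d2, d3, d4, d6} ∩ {d4, d5, d7, d8, d10, d11, d15} = {d4}
So ⟦dry teacher under d2⟧ = {d4}.

{d4}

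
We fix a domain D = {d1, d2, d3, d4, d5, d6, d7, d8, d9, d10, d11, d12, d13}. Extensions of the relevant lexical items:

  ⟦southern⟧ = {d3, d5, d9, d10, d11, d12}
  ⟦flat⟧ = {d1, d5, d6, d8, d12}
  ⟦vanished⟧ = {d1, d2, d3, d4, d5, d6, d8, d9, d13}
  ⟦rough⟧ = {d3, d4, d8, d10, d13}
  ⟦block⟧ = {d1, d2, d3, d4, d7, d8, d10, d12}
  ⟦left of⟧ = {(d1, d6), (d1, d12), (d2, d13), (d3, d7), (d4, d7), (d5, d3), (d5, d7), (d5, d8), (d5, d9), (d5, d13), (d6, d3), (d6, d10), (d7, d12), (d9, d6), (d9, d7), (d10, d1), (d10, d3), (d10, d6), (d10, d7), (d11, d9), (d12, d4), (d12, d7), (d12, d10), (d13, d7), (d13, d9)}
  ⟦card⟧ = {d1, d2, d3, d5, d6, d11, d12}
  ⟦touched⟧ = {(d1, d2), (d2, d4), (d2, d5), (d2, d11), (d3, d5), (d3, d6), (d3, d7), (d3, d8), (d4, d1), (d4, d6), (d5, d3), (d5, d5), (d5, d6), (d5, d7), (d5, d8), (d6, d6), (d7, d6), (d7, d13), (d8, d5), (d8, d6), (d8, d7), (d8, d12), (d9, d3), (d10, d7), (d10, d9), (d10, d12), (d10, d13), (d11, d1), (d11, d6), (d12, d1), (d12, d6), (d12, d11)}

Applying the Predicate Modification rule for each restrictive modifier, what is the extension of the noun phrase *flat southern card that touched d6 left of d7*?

{d5, d12}

⟦that touched d6⟧ = {x : ⟨x, d6⟩ ∈ ⟦touched⟧} = {d3, d4, d5, d6, d7, d8, d11, d12}
⟦left of d7⟧ = {x : ⟨x, d7⟩ ∈ ⟦left of⟧} = {d3, d4, d5, d9, d10, d12, d13}
⟦card⟧ = {d1, d2, d3, d5, d6, d11, d12}
… ∩ ⟦that touched d6⟧ = {d1, d2, d3, d5, d6, d11, d12} ∩ {d3, d4, d5, d6, d7, d8, d11, d12} = {d3, d5, d6, d11, d12}
… ∩ ⟦left of d7⟧ = {d3, d5, d6, d11, d12} ∩ {d3, d4, d5, d9, d10, d12, d13} = {d3, d5, d12}
… ∩ ⟦flat⟧ = {d3, d5, d12} ∩ {d1, d5, d6, d8, d12} = {d5, d12}
… ∩ ⟦southern⟧ = {d5, d12} ∩ {d3, d5, d9, d10, d11, d12} = {d5, d12}
So ⟦flat southern card that touched d6 left of d7⟧ = {d5, d12}.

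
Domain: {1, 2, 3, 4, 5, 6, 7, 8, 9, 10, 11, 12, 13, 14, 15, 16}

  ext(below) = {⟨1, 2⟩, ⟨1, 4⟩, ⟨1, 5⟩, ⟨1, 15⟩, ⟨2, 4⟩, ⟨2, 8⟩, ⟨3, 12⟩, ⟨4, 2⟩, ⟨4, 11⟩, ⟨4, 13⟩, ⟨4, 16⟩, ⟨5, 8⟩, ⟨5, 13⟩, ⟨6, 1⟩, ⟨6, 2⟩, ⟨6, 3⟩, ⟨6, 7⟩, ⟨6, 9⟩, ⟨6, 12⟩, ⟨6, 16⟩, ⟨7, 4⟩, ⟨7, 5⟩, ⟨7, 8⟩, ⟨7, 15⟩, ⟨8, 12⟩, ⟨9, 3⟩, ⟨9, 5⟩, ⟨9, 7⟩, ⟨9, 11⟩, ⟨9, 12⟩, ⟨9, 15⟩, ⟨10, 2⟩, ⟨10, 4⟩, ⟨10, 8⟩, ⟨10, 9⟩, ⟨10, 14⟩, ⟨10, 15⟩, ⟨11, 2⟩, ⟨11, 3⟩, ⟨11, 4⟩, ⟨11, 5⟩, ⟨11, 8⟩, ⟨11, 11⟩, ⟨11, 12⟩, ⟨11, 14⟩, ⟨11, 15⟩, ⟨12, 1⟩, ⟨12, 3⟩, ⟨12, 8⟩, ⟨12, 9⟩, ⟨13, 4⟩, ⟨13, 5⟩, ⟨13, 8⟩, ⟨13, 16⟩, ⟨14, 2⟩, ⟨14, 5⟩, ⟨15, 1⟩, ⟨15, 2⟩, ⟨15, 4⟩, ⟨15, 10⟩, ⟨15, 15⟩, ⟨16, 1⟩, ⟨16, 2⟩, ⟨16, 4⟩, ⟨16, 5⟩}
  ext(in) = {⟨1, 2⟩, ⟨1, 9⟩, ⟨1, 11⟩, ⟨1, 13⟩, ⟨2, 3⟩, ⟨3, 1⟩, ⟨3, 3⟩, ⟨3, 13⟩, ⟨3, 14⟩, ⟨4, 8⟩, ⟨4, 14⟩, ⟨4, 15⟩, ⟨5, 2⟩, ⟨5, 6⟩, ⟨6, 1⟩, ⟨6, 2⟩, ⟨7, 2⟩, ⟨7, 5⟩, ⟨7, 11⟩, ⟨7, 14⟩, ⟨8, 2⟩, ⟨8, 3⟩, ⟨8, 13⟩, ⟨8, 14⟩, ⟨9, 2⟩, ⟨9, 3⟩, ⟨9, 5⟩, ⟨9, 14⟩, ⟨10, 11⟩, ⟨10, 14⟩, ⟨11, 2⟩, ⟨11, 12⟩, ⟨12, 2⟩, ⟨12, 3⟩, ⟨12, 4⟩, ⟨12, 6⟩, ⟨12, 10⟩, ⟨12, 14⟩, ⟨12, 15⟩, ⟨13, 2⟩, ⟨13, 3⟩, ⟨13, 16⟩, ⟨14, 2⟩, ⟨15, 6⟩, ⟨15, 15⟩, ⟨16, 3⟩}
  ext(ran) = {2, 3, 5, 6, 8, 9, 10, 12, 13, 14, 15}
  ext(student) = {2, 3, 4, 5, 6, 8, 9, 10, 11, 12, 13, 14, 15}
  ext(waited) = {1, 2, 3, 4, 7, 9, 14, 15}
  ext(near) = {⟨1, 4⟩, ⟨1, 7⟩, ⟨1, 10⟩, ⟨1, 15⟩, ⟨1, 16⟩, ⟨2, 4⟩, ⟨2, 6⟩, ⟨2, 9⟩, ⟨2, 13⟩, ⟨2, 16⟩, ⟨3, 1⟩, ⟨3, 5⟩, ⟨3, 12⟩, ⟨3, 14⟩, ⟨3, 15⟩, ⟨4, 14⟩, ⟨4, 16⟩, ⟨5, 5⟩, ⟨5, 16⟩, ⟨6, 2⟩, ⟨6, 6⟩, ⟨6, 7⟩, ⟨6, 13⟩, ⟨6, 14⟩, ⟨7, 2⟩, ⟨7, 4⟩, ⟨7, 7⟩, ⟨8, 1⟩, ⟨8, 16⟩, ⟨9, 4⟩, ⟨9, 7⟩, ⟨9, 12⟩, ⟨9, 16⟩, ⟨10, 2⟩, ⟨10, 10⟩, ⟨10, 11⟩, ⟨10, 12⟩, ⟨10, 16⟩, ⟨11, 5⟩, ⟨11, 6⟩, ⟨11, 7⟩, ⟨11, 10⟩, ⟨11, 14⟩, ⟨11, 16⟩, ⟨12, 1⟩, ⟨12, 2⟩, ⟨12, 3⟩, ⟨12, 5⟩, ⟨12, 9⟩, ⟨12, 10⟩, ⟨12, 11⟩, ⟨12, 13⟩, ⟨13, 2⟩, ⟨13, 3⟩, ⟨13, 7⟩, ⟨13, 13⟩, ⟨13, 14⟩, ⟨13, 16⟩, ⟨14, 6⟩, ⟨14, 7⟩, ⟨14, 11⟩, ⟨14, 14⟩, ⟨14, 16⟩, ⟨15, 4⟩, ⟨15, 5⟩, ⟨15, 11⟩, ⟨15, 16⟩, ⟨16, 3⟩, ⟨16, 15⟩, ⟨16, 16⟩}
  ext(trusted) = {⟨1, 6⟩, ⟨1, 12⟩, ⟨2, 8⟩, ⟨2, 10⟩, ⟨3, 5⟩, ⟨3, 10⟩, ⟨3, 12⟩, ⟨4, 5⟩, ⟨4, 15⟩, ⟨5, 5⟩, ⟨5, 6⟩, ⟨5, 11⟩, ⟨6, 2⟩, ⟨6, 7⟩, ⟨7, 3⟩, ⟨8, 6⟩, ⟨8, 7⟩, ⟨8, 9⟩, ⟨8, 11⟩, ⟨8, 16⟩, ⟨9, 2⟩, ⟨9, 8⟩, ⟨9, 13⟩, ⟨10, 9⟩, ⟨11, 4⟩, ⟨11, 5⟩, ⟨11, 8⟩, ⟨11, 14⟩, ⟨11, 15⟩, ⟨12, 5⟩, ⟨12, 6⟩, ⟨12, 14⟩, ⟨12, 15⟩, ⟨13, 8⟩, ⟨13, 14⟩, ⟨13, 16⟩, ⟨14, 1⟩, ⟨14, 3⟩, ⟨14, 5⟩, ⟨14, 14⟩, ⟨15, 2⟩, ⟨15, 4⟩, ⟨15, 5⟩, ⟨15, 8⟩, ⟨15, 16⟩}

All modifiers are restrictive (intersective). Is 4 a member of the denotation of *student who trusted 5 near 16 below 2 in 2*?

⟦who trusted 5⟧ = {x : ⟨x, 5⟩ ∈ ⟦trusted⟧} = {3, 4, 5, 11, 12, 14, 15}
⟦near 16⟧ = {x : ⟨x, 16⟩ ∈ ⟦near⟧} = {1, 2, 4, 5, 8, 9, 10, 11, 13, 14, 15, 16}
⟦below 2⟧ = {x : ⟨x, 2⟩ ∈ ⟦below⟧} = {1, 4, 6, 10, 11, 14, 15, 16}
⟦in 2⟧ = {x : ⟨x, 2⟩ ∈ ⟦in⟧} = {1, 5, 6, 7, 8, 9, 11, 12, 13, 14}
⟦student⟧ = {2, 3, 4, 5, 6, 8, 9, 10, 11, 12, 13, 14, 15}
… ∩ ⟦who trusted 5⟧ = {2, 3, 4, 5, 6, 8, 9, 10, 11, 12, 13, 14, 15} ∩ {3, 4, 5, 11, 12, 14, 15} = {3, 4, 5, 11, 12, 14, 15}
… ∩ ⟦near 16⟧ = {3, 4, 5, 11, 12, 14, 15} ∩ {1, 2, 4, 5, 8, 9, 10, 11, 13, 14, 15, 16} = {4, 5, 11, 14, 15}
… ∩ ⟦below 2⟧ = {4, 5, 11, 14, 15} ∩ {1, 4, 6, 10, 11, 14, 15, 16} = {4, 11, 14, 15}
… ∩ ⟦in 2⟧ = {4, 11, 14, 15} ∩ {1, 5, 6, 7, 8, 9, 11, 12, 13, 14} = {11, 14}
⟦student who trusted 5 near 16 below 2 in 2⟧ = {11, 14}; 4 ∉ this set.

no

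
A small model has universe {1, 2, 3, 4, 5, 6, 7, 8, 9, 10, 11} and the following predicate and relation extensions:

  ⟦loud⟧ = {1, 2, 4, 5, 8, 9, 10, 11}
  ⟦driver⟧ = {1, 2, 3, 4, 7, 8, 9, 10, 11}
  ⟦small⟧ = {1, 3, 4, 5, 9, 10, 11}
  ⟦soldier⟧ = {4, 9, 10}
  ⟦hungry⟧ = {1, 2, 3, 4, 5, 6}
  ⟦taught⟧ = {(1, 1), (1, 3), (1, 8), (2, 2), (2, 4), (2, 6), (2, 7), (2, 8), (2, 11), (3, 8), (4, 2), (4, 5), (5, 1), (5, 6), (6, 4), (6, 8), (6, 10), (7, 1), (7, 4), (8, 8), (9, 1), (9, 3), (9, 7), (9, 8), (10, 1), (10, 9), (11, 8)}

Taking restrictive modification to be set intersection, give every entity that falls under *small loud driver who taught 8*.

⟦who taught 8⟧ = {x : ⟨x, 8⟩ ∈ ⟦taught⟧} = {1, 2, 3, 6, 8, 9, 11}
⟦driver⟧ = {1, 2, 3, 4, 7, 8, 9, 10, 11}
… ∩ ⟦who taught 8⟧ = {1, 2, 3, 4, 7, 8, 9, 10, 11} ∩ {1, 2, 3, 6, 8, 9, 11} = {1, 2, 3, 8, 9, 11}
… ∩ ⟦small⟧ = {1, 2, 3, 8, 9, 11} ∩ {1, 3, 4, 5, 9, 10, 11} = {1, 3, 9, 11}
… ∩ ⟦loud⟧ = {1, 3, 9, 11} ∩ {1, 2, 4, 5, 8, 9, 10, 11} = {1, 9, 11}
So ⟦small loud driver who taught 8⟧ = {1, 9, 11}.

{1, 9, 11}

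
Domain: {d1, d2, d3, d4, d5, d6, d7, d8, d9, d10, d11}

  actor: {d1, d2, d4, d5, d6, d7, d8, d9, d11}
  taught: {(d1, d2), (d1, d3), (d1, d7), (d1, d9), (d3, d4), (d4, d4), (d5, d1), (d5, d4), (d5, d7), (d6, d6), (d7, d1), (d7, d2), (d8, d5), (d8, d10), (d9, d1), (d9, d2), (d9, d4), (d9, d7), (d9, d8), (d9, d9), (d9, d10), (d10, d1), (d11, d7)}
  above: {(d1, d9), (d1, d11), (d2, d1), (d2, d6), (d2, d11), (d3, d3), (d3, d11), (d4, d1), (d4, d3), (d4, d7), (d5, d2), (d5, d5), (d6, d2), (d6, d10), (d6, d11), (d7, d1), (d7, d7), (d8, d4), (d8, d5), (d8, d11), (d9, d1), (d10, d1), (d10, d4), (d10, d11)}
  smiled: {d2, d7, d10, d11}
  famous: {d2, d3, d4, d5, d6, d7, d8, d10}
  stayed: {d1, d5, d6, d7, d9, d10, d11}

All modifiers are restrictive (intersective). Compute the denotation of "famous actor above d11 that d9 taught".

⟦above d11⟧ = {x : ⟨x, d11⟩ ∈ ⟦above⟧} = {d1, d2, d3, d6, d8, d10}
⟦that d9 taught⟧ = {x : ⟨d9, x⟩ ∈ ⟦taught⟧} = {d1, d2, d4, d7, d8, d9, d10}
⟦actor⟧ = {d1, d2, d4, d5, d6, d7, d8, d9, d11}
… ∩ ⟦above d11⟧ = {d1, d2, d4, d5, d6, d7, d8, d9, d11} ∩ {d1, d2, d3, d6, d8, d10} = {d1, d2, d6, d8}
… ∩ ⟦that d9 taught⟧ = {d1, d2, d6, d8} ∩ {d1, d2, d4, d7, d8, d9, d10} = {d1, d2, d8}
… ∩ ⟦famous⟧ = {d1, d2, d8} ∩ {d2, d3, d4, d5, d6, d7, d8, d10} = {d2, d8}
So ⟦famous actor above d11 that d9 taught⟧ = {d2, d8}.

{d2, d8}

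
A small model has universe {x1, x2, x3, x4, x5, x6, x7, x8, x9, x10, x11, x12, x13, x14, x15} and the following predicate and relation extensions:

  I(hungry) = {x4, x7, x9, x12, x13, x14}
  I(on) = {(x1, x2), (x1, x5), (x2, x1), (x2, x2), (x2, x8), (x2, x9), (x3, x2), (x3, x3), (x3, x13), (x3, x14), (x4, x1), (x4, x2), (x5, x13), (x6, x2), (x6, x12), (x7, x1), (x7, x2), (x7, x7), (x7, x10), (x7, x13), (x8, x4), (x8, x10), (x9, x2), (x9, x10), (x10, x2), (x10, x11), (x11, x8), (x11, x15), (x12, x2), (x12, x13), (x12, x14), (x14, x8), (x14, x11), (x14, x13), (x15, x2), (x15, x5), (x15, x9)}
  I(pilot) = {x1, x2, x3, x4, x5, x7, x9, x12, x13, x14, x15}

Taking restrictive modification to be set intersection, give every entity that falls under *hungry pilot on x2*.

{x4, x7, x9, x12}

⟦on x2⟧ = {x : ⟨x, x2⟩ ∈ ⟦on⟧} = {x1, x2, x3, x4, x6, x7, x9, x10, x12, x15}
⟦pilot⟧ = {x1, x2, x3, x4, x5, x7, x9, x12, x13, x14, x15}
… ∩ ⟦on x2⟧ = {x1, x2, x3, x4, x5, x7, x9, x12, x13, x14, x15} ∩ {x1, x2, x3, x4, x6, x7, x9, x10, x12, x15} = {x1, x2, x3, x4, x7, x9, x12, x15}
… ∩ ⟦hungry⟧ = {x1, x2, x3, x4, x7, x9, x12, x15} ∩ {x4, x7, x9, x12, x13, x14} = {x4, x7, x9, x12}
So ⟦hungry pilot on x2⟧ = {x4, x7, x9, x12}.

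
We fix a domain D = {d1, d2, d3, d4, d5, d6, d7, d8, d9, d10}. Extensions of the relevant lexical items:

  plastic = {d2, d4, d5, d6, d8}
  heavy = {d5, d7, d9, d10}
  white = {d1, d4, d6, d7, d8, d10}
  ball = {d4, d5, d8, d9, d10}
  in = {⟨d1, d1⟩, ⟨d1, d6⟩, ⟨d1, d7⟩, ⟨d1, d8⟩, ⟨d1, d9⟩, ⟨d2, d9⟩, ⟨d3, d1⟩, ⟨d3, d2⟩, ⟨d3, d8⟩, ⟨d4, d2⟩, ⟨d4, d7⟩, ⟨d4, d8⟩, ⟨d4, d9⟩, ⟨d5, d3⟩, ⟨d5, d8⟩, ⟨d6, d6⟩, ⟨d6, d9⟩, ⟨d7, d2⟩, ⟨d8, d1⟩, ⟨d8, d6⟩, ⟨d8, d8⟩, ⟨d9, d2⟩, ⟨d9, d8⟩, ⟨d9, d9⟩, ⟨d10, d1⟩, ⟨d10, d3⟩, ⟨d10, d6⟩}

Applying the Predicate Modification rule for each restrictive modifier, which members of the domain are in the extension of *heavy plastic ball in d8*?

⟦in d8⟧ = {x : ⟨x, d8⟩ ∈ ⟦in⟧} = {d1, d3, d4, d5, d8, d9}
⟦ball⟧ = {d4, d5, d8, d9, d10}
… ∩ ⟦in d8⟧ = {d4, d5, d8, d9, d10} ∩ {d1, d3, d4, d5, d8, d9} = {d4, d5, d8, d9}
… ∩ ⟦heavy⟧ = {d4, d5, d8, d9} ∩ {d5, d7, d9, d10} = {d5, d9}
… ∩ ⟦plastic⟧ = {d5, d9} ∩ {d2, d4, d5, d6, d8} = {d5}
So ⟦heavy plastic ball in d8⟧ = {d5}.

{d5}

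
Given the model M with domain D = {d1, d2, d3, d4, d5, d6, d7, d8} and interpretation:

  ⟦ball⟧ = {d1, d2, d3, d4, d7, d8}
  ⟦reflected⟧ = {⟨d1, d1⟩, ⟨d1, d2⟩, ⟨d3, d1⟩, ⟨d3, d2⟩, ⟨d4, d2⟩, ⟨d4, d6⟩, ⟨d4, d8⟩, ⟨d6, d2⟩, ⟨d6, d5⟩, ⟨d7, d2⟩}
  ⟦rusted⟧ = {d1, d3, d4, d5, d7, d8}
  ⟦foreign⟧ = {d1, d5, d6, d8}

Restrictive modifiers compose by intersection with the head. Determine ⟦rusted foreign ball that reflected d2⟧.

⟦that reflected d2⟧ = {x : ⟨x, d2⟩ ∈ ⟦reflected⟧} = {d1, d3, d4, d6, d7}
⟦ball⟧ = {d1, d2, d3, d4, d7, d8}
… ∩ ⟦that reflected d2⟧ = {d1, d2, d3, d4, d7, d8} ∩ {d1, d3, d4, d6, d7} = {d1, d3, d4, d7}
… ∩ ⟦rusted⟧ = {d1, d3, d4, d7} ∩ {d1, d3, d4, d5, d7, d8} = {d1, d3, d4, d7}
… ∩ ⟦foreign⟧ = {d1, d3, d4, d7} ∩ {d1, d5, d6, d8} = {d1}
So ⟦rusted foreign ball that reflected d2⟧ = {d1}.

{d1}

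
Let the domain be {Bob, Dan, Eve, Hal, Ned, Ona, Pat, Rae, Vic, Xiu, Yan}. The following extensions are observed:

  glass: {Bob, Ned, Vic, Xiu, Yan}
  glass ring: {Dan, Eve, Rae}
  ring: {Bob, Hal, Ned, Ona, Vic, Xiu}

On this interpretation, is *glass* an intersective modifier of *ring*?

⟦glass⟧ ∩ ⟦ring⟧ = {Bob, Ned, Vic, Xiu, Yan} ∩ {Bob, Hal, Ned, Ona, Vic, Xiu} = {Bob, Ned, Vic, Xiu}
Observed ⟦glass ring⟧ = {Dan, Eve, Rae}.
These differ, so the modifier is not intersective in this model.

no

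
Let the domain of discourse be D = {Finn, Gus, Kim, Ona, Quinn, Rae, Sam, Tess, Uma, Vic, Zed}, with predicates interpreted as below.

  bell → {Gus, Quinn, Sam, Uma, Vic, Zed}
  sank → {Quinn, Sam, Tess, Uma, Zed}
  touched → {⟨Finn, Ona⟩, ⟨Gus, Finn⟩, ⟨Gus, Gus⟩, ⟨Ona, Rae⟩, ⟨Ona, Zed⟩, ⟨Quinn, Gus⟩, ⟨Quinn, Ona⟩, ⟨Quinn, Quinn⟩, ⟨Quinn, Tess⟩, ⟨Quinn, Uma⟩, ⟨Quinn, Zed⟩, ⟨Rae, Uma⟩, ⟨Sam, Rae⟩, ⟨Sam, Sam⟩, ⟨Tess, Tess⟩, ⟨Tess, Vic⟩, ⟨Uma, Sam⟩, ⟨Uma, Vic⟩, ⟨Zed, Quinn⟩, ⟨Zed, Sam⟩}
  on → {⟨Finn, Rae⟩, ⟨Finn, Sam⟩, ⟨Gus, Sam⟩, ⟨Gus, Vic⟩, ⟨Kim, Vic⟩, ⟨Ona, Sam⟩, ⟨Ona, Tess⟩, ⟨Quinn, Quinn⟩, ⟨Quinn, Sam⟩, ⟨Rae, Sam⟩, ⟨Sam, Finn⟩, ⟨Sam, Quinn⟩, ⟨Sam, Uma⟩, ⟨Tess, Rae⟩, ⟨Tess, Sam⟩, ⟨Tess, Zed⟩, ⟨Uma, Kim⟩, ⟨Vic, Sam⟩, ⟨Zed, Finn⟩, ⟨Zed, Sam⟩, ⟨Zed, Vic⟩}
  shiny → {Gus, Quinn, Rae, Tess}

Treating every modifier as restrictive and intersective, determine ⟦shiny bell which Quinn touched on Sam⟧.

⟦which Quinn touched⟧ = {x : ⟨Quinn, x⟩ ∈ ⟦touched⟧} = {Gus, Ona, Quinn, Tess, Uma, Zed}
⟦on Sam⟧ = {x : ⟨x, Sam⟩ ∈ ⟦on⟧} = {Finn, Gus, Ona, Quinn, Rae, Tess, Vic, Zed}
⟦bell⟧ = {Gus, Quinn, Sam, Uma, Vic, Zed}
… ∩ ⟦which Quinn touched⟧ = {Gus, Quinn, Sam, Uma, Vic, Zed} ∩ {Gus, Ona, Quinn, Tess, Uma, Zed} = {Gus, Quinn, Uma, Zed}
… ∩ ⟦on Sam⟧ = {Gus, Quinn, Uma, Zed} ∩ {Finn, Gus, Ona, Quinn, Rae, Tess, Vic, Zed} = {Gus, Quinn, Zed}
… ∩ ⟦shiny⟧ = {Gus, Quinn, Zed} ∩ {Gus, Quinn, Rae, Tess} = {Gus, Quinn}
So ⟦shiny bell which Quinn touched on Sam⟧ = {Gus, Quinn}.

{Gus, Quinn}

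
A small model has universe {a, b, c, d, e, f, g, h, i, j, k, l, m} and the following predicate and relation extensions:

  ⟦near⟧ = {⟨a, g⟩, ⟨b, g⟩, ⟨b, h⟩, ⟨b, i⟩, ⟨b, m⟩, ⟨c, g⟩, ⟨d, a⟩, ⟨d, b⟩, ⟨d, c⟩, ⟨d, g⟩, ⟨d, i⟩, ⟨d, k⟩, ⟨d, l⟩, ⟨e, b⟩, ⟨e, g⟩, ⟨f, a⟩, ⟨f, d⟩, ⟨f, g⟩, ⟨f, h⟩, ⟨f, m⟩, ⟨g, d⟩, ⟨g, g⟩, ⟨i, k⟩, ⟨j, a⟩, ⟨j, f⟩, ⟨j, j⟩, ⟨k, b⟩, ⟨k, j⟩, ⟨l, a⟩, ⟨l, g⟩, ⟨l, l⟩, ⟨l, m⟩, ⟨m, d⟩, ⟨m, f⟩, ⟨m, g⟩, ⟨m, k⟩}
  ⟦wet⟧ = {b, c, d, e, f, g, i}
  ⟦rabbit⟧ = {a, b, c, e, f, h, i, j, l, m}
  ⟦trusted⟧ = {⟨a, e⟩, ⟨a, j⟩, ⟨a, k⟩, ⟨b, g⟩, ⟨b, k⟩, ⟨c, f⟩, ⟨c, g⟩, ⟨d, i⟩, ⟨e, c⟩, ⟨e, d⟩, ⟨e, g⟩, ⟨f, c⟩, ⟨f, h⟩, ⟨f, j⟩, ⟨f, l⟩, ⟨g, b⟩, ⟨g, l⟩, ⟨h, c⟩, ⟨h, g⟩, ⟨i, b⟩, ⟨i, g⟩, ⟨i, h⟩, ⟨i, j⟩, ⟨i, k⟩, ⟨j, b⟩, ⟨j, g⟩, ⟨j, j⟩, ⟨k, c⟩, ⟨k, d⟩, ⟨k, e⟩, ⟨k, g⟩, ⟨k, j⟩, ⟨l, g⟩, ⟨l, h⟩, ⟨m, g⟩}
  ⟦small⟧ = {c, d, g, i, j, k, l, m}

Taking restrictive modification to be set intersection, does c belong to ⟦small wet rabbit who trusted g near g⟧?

⟦who trusted g⟧ = {x : ⟨x, g⟩ ∈ ⟦trusted⟧} = {b, c, e, h, i, j, k, l, m}
⟦near g⟧ = {x : ⟨x, g⟩ ∈ ⟦near⟧} = {a, b, c, d, e, f, g, l, m}
⟦rabbit⟧ = {a, b, c, e, f, h, i, j, l, m}
… ∩ ⟦who trusted g⟧ = {a, b, c, e, f, h, i, j, l, m} ∩ {b, c, e, h, i, j, k, l, m} = {b, c, e, h, i, j, l, m}
… ∩ ⟦near g⟧ = {b, c, e, h, i, j, l, m} ∩ {a, b, c, d, e, f, g, l, m} = {b, c, e, l, m}
… ∩ ⟦small⟧ = {b, c, e, l, m} ∩ {c, d, g, i, j, k, l, m} = {c, l, m}
… ∩ ⟦wet⟧ = {c, l, m} ∩ {b, c, d, e, f, g, i} = {c}
⟦small wet rabbit who trusted g near g⟧ = {c}; c ∈ this set.

yes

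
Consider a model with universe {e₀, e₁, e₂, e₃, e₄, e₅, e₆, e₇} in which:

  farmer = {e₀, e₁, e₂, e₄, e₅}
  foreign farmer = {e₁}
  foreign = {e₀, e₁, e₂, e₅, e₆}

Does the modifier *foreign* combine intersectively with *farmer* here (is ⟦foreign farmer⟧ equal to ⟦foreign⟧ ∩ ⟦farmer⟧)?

⟦foreign⟧ ∩ ⟦farmer⟧ = {e₀, e₁, e₂, e₅, e₆} ∩ {e₀, e₁, e₂, e₄, e₅} = {e₀, e₁, e₂, e₅}
Observed ⟦foreign farmer⟧ = {e₁}.
These differ, so the modifier is not intersective in this model.

no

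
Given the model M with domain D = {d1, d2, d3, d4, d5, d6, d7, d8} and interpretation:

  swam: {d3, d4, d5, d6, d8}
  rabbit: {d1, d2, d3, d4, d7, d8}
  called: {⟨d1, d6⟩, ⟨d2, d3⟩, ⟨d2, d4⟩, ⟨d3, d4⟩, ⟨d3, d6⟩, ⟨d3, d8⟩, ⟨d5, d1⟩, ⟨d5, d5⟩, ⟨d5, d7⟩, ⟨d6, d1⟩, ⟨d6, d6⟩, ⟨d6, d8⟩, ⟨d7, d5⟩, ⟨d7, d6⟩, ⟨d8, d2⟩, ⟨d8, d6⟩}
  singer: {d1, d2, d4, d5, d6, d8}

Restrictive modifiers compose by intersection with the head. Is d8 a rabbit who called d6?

⟦who called d6⟧ = {x : ⟨x, d6⟩ ∈ ⟦called⟧} = {d1, d3, d6, d7, d8}
⟦rabbit⟧ = {d1, d2, d3, d4, d7, d8}
… ∩ ⟦who called d6⟧ = {d1, d2, d3, d4, d7, d8} ∩ {d1, d3, d6, d7, d8} = {d1, d3, d7, d8}
⟦rabbit who called d6⟧ = {d1, d3, d7, d8}; d8 ∈ this set.

yes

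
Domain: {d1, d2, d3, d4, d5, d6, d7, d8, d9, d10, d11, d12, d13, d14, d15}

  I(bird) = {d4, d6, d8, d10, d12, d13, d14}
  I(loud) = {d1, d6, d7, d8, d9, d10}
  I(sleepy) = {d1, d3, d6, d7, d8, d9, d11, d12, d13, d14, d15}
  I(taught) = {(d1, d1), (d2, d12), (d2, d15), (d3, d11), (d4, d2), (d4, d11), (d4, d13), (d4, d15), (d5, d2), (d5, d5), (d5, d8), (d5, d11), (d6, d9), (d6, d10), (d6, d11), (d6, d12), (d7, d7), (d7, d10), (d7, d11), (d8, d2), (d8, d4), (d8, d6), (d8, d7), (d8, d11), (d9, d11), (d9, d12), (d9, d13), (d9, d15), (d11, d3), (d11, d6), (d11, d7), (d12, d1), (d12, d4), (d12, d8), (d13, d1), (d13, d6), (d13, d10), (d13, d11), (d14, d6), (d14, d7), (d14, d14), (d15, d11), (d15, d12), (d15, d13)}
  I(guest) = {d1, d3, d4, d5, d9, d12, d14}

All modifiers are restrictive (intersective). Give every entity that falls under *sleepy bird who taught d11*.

⟦who taught d11⟧ = {x : ⟨x, d11⟩ ∈ ⟦taught⟧} = {d3, d4, d5, d6, d7, d8, d9, d13, d15}
⟦bird⟧ = {d4, d6, d8, d10, d12, d13, d14}
… ∩ ⟦who taught d11⟧ = {d4, d6, d8, d10, d12, d13, d14} ∩ {d3, d4, d5, d6, d7, d8, d9, d13, d15} = {d4, d6, d8, d13}
… ∩ ⟦sleepy⟧ = {d4, d6, d8, d13} ∩ {d1, d3, d6, d7, d8, d9, d11, d12, d13, d14, d15} = {d6, d8, d13}
So ⟦sleepy bird who taught d11⟧ = {d6, d8, d13}.

{d6, d8, d13}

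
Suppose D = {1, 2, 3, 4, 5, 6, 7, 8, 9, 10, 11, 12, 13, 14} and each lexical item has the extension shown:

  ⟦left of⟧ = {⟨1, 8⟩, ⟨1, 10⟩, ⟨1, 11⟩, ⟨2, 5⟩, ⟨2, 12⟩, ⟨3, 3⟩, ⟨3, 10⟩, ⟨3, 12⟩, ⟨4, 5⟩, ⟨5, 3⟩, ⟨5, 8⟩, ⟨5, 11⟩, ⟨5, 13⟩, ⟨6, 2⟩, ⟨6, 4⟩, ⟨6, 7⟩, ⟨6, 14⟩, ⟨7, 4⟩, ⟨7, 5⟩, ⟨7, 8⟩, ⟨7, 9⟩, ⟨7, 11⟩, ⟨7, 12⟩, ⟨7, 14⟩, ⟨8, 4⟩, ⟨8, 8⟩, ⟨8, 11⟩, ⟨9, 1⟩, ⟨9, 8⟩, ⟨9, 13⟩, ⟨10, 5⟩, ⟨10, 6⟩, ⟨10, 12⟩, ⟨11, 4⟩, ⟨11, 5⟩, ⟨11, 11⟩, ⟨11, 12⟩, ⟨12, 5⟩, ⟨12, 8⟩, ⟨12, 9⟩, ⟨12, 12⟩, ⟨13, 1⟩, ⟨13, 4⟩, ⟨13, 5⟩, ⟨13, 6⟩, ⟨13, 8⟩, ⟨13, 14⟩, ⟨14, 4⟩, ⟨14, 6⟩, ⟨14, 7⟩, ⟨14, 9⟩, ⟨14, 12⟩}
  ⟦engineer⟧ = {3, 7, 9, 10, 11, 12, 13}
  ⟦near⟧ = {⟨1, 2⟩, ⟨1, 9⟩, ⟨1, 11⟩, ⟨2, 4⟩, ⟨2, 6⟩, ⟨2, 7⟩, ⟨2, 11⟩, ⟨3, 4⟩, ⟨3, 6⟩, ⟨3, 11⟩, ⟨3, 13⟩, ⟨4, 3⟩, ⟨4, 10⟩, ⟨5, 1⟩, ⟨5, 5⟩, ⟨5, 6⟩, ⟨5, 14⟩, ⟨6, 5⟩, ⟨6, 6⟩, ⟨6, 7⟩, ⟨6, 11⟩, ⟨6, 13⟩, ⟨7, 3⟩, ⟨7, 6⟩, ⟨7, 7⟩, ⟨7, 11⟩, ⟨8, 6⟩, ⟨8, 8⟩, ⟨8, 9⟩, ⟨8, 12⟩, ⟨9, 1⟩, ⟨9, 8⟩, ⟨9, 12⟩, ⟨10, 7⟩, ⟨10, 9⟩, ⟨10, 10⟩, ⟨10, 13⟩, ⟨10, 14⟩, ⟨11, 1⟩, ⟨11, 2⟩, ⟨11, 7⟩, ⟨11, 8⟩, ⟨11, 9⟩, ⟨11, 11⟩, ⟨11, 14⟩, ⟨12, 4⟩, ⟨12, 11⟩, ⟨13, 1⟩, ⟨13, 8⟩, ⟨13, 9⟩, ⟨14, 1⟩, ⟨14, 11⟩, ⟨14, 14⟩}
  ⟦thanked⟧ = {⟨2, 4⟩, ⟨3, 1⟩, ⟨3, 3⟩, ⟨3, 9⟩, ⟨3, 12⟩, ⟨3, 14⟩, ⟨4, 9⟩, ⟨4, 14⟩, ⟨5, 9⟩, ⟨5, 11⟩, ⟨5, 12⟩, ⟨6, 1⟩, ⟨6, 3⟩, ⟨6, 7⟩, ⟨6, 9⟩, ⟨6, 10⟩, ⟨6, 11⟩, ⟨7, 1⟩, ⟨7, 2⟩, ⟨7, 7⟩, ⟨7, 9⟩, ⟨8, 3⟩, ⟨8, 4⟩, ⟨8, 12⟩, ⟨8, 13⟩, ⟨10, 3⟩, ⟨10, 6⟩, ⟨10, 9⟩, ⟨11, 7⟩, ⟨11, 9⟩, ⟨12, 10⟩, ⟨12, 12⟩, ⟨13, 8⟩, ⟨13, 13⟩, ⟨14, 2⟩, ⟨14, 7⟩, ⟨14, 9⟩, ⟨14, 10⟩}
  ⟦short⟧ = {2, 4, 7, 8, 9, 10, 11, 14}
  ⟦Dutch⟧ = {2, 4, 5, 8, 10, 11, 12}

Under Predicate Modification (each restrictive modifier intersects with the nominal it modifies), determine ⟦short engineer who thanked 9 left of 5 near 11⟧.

⟦who thanked 9⟧ = {x : ⟨x, 9⟩ ∈ ⟦thanked⟧} = {3, 4, 5, 6, 7, 10, 11, 14}
⟦left of 5⟧ = {x : ⟨x, 5⟩ ∈ ⟦left of⟧} = {2, 4, 7, 10, 11, 12, 13}
⟦near 11⟧ = {x : ⟨x, 11⟩ ∈ ⟦near⟧} = {1, 2, 3, 6, 7, 11, 12, 14}
⟦engineer⟧ = {3, 7, 9, 10, 11, 12, 13}
… ∩ ⟦who thanked 9⟧ = {3, 7, 9, 10, 11, 12, 13} ∩ {3, 4, 5, 6, 7, 10, 11, 14} = {3, 7, 10, 11}
… ∩ ⟦left of 5⟧ = {3, 7, 10, 11} ∩ {2, 4, 7, 10, 11, 12, 13} = {7, 10, 11}
… ∩ ⟦near 11⟧ = {7, 10, 11} ∩ {1, 2, 3, 6, 7, 11, 12, 14} = {7, 11}
… ∩ ⟦short⟧ = {7, 11} ∩ {2, 4, 7, 8, 9, 10, 11, 14} = {7, 11}
So ⟦short engineer who thanked 9 left of 5 near 11⟧ = {7, 11}.

{7, 11}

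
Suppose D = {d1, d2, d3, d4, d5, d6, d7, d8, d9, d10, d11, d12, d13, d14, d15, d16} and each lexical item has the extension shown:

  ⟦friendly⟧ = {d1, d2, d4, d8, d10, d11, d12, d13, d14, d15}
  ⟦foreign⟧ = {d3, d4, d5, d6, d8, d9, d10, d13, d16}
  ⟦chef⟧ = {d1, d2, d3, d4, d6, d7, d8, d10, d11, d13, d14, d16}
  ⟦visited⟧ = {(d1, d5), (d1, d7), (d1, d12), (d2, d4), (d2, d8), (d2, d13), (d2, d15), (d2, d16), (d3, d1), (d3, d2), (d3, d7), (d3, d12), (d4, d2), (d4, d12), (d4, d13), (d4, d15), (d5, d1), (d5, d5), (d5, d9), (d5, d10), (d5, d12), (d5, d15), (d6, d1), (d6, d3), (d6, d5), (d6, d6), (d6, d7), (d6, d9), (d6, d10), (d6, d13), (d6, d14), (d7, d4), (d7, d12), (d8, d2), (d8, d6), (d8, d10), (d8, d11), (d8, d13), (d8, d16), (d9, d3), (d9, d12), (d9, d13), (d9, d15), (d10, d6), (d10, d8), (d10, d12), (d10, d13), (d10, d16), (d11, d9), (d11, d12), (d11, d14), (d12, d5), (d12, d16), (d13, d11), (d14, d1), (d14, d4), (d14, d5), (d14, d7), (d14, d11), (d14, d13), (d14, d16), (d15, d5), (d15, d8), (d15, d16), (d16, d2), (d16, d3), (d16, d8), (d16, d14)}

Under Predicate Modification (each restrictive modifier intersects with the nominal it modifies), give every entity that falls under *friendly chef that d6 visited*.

⟦that d6 visited⟧ = {x : ⟨d6, x⟩ ∈ ⟦visited⟧} = {d1, d3, d5, d6, d7, d9, d10, d13, d14}
⟦chef⟧ = {d1, d2, d3, d4, d6, d7, d8, d10, d11, d13, d14, d16}
… ∩ ⟦that d6 visited⟧ = {d1, d2, d3, d4, d6, d7, d8, d10, d11, d13, d14, d16} ∩ {d1, d3, d5, d6, d7, d9, d10, d13, d14} = {d1, d3, d6, d7, d10, d13, d14}
… ∩ ⟦friendly⟧ = {d1, d3, d6, d7, d10, d13, d14} ∩ {d1, d2, d4, d8, d10, d11, d12, d13, d14, d15} = {d1, d10, d13, d14}
So ⟦friendly chef that d6 visited⟧ = {d1, d10, d13, d14}.

{d1, d10, d13, d14}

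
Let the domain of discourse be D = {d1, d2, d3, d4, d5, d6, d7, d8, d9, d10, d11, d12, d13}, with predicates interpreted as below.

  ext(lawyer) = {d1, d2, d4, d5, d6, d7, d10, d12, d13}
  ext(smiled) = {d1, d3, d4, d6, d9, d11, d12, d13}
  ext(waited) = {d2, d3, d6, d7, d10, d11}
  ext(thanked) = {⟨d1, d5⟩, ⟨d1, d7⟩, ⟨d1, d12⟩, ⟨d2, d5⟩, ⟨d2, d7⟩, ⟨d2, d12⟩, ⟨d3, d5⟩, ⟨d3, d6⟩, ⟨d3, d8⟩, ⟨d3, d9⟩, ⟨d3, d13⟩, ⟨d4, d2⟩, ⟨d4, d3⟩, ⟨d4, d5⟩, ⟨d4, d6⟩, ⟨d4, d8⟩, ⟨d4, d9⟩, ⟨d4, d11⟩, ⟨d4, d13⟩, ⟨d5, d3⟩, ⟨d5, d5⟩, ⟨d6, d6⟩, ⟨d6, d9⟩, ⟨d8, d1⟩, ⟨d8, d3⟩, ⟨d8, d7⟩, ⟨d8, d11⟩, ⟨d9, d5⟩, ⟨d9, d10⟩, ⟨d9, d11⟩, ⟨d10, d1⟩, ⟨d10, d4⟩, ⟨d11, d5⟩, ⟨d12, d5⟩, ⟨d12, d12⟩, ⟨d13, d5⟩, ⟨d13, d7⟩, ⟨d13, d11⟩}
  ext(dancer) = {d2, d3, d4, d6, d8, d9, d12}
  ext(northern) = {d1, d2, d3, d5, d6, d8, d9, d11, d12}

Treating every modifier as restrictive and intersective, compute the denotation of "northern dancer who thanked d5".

⟦who thanked d5⟧ = {x : ⟨x, d5⟩ ∈ ⟦thanked⟧} = {d1, d2, d3, d4, d5, d9, d11, d12, d13}
⟦dancer⟧ = {d2, d3, d4, d6, d8, d9, d12}
… ∩ ⟦who thanked d5⟧ = {d2, d3, d4, d6, d8, d9, d12} ∩ {d1, d2, d3, d4, d5, d9, d11, d12, d13} = {d2, d3, d4, d9, d12}
… ∩ ⟦northern⟧ = {d2, d3, d4, d9, d12} ∩ {d1, d2, d3, d5, d6, d8, d9, d11, d12} = {d2, d3, d9, d12}
So ⟦northern dancer who thanked d5⟧ = {d2, d3, d9, d12}.

{d2, d3, d9, d12}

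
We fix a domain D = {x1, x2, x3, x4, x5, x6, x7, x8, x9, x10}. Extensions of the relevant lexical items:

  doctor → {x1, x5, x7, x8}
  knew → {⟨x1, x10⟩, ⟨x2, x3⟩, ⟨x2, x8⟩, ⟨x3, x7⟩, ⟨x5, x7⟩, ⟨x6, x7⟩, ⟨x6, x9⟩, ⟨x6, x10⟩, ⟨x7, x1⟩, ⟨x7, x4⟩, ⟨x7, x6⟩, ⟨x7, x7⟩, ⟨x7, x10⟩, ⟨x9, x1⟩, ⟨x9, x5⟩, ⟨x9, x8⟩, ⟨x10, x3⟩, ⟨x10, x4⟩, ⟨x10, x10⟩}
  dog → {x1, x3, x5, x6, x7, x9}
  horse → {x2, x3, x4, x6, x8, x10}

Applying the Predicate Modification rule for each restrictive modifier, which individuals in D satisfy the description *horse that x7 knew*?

⟦that x7 knew⟧ = {x : ⟨x7, x⟩ ∈ ⟦knew⟧} = {x1, x4, x6, x7, x10}
⟦horse⟧ = {x2, x3, x4, x6, x8, x10}
… ∩ ⟦that x7 knew⟧ = {x2, x3, x4, x6, x8, x10} ∩ {x1, x4, x6, x7, x10} = {x4, x6, x10}
So ⟦horse that x7 knew⟧ = {x4, x6, x10}.

{x4, x6, x10}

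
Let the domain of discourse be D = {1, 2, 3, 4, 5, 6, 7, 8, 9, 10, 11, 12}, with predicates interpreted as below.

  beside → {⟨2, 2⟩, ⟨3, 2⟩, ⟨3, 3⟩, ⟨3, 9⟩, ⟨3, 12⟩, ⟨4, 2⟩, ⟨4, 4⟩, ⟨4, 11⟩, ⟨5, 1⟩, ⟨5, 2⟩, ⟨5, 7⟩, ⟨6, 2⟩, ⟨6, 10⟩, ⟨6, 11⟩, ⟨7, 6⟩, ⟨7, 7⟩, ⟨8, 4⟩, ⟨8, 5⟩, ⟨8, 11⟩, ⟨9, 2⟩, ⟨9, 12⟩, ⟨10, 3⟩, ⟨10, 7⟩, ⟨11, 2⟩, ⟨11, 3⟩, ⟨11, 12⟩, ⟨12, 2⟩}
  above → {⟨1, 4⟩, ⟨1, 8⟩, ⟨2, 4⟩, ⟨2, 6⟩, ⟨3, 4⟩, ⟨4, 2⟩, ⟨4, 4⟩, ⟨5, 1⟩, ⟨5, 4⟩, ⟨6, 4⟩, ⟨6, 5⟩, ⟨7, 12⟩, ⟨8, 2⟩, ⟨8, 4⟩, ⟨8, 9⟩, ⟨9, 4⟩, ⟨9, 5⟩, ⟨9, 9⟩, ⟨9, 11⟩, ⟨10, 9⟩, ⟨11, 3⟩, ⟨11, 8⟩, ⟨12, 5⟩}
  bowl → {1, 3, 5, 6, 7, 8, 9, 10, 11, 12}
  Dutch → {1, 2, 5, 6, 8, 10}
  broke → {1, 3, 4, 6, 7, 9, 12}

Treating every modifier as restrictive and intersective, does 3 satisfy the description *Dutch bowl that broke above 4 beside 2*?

⟦that broke⟧ = ⟦broke⟧ = {1, 3, 4, 6, 7, 9, 12}
⟦above 4⟧ = {x : ⟨x, 4⟩ ∈ ⟦above⟧} = {1, 2, 3, 4, 5, 6, 8, 9}
⟦beside 2⟧ = {x : ⟨x, 2⟩ ∈ ⟦beside⟧} = {2, 3, 4, 5, 6, 9, 11, 12}
⟦bowl⟧ = {1, 3, 5, 6, 7, 8, 9, 10, 11, 12}
… ∩ ⟦that broke⟧ = {1, 3, 5, 6, 7, 8, 9, 10, 11, 12} ∩ {1, 3, 4, 6, 7, 9, 12} = {1, 3, 6, 7, 9, 12}
… ∩ ⟦above 4⟧ = {1, 3, 6, 7, 9, 12} ∩ {1, 2, 3, 4, 5, 6, 8, 9} = {1, 3, 6, 9}
… ∩ ⟦beside 2⟧ = {1, 3, 6, 9} ∩ {2, 3, 4, 5, 6, 9, 11, 12} = {3, 6, 9}
… ∩ ⟦Dutch⟧ = {3, 6, 9} ∩ {1, 2, 5, 6, 8, 10} = {6}
⟦Dutch bowl that broke above 4 beside 2⟧ = {6}; 3 ∉ this set.

no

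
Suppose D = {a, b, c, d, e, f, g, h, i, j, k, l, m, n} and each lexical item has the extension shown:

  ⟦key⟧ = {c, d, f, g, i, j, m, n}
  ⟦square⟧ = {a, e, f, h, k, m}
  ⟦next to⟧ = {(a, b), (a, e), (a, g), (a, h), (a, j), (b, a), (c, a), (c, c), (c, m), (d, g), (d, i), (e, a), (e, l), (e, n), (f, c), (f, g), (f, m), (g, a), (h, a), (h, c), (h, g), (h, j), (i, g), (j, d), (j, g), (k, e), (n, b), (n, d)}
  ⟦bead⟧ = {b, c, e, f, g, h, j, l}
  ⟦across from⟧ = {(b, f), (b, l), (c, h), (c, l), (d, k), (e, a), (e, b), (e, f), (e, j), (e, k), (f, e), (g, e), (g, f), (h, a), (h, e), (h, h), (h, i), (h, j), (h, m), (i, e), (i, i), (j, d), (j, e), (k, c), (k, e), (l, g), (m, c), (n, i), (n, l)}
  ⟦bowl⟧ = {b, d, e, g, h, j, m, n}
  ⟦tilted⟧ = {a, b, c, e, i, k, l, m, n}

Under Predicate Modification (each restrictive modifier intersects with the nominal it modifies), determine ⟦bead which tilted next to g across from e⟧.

⟦which tilted⟧ = ⟦tilted⟧ = {a, b, c, e, i, k, l, m, n}
⟦next to g⟧ = {x : ⟨x, g⟩ ∈ ⟦next to⟧} = {a, d, f, h, i, j}
⟦across from e⟧ = {x : ⟨x, e⟩ ∈ ⟦across from⟧} = {f, g, h, i, j, k}
⟦bead⟧ = {b, c, e, f, g, h, j, l}
… ∩ ⟦which tilted⟧ = {b, c, e, f, g, h, j, l} ∩ {a, b, c, e, i, k, l, m, n} = {b, c, e, l}
… ∩ ⟦next to g⟧ = {b, c, e, l} ∩ {a, d, f, h, i, j} = ∅
… ∩ ⟦across from e⟧ = ∅ ∩ {f, g, h, i, j, k} = ∅
So ⟦bead which tilted next to g across from e⟧ = {}.

{}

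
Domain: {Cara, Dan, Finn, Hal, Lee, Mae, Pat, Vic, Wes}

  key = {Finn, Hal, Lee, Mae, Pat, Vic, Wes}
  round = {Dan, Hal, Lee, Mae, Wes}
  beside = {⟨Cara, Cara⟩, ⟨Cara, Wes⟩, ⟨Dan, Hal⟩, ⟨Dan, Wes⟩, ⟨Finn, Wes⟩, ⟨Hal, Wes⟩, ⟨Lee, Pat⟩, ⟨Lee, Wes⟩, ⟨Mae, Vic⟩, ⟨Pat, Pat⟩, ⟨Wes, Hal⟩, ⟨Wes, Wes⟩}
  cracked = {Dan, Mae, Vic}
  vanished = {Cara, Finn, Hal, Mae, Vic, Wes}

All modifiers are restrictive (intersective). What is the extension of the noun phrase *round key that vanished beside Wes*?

⟦that vanished⟧ = ⟦vanished⟧ = {Cara, Finn, Hal, Mae, Vic, Wes}
⟦beside Wes⟧ = {x : ⟨x, Wes⟩ ∈ ⟦beside⟧} = {Cara, Dan, Finn, Hal, Lee, Wes}
⟦key⟧ = {Finn, Hal, Lee, Mae, Pat, Vic, Wes}
… ∩ ⟦that vanished⟧ = {Finn, Hal, Lee, Mae, Pat, Vic, Wes} ∩ {Cara, Finn, Hal, Mae, Vic, Wes} = {Finn, Hal, Mae, Vic, Wes}
… ∩ ⟦beside Wes⟧ = {Finn, Hal, Mae, Vic, Wes} ∩ {Cara, Dan, Finn, Hal, Lee, Wes} = {Finn, Hal, Wes}
… ∩ ⟦round⟧ = {Finn, Hal, Wes} ∩ {Dan, Hal, Lee, Mae, Wes} = {Hal, Wes}
So ⟦round key that vanished beside Wes⟧ = {Hal, Wes}.

{Hal, Wes}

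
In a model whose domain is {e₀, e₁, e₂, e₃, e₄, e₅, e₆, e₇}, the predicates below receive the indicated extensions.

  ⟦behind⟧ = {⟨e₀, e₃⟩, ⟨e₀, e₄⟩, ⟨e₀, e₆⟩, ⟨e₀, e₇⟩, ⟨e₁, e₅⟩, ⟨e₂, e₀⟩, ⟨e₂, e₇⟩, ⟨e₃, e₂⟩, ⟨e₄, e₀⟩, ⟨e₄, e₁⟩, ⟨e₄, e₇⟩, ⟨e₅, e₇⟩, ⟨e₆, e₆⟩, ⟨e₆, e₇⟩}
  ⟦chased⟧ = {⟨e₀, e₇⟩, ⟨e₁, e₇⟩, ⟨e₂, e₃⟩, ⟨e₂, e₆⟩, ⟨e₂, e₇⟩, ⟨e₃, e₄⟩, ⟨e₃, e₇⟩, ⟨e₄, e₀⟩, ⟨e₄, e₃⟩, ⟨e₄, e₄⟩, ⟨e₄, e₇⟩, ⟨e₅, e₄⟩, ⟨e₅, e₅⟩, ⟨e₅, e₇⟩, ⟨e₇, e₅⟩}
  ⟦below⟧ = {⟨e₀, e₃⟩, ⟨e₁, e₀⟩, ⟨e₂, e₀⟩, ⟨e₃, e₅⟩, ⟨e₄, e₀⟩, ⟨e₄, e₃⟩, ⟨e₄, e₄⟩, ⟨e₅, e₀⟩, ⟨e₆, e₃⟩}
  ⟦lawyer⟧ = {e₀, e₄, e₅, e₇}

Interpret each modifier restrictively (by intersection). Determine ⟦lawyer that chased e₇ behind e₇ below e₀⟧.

{e₄, e₅}

⟦that chased e₇⟧ = {x : ⟨x, e₇⟩ ∈ ⟦chased⟧} = {e₀, e₁, e₂, e₃, e₄, e₅}
⟦behind e₇⟧ = {x : ⟨x, e₇⟩ ∈ ⟦behind⟧} = {e₀, e₂, e₄, e₅, e₆}
⟦below e₀⟧ = {x : ⟨x, e₀⟩ ∈ ⟦below⟧} = {e₁, e₂, e₄, e₅}
⟦lawyer⟧ = {e₀, e₄, e₅, e₇}
… ∩ ⟦that chased e₇⟧ = {e₀, e₄, e₅, e₇} ∩ {e₀, e₁, e₂, e₃, e₄, e₅} = {e₀, e₄, e₅}
… ∩ ⟦behind e₇⟧ = {e₀, e₄, e₅} ∩ {e₀, e₂, e₄, e₅, e₆} = {e₀, e₄, e₅}
… ∩ ⟦below e₀⟧ = {e₀, e₄, e₅} ∩ {e₁, e₂, e₄, e₅} = {e₄, e₅}
So ⟦lawyer that chased e₇ behind e₇ below e₀⟧ = {e₄, e₅}.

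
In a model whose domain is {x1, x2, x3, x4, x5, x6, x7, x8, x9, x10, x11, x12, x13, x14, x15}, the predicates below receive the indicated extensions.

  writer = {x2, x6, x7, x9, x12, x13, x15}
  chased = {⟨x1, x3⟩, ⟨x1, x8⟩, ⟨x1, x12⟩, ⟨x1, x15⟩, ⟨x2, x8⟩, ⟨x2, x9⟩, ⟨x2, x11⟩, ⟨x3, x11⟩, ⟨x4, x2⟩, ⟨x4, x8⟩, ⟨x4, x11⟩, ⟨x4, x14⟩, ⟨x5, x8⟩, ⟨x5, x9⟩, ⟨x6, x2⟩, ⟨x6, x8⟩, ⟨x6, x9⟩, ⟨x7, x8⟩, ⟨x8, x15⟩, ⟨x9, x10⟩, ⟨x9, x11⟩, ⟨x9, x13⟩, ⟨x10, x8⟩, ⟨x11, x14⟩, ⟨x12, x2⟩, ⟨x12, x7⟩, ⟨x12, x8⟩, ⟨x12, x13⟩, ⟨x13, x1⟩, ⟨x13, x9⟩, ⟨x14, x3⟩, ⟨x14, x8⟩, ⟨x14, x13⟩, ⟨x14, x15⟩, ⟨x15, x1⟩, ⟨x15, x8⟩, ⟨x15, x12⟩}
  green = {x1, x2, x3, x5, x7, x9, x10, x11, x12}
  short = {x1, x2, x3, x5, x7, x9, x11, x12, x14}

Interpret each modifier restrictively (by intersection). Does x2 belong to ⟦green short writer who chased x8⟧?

⟦who chased x8⟧ = {x : ⟨x, x8⟩ ∈ ⟦chased⟧} = {x1, x2, x4, x5, x6, x7, x10, x12, x14, x15}
⟦writer⟧ = {x2, x6, x7, x9, x12, x13, x15}
… ∩ ⟦who chased x8⟧ = {x2, x6, x7, x9, x12, x13, x15} ∩ {x1, x2, x4, x5, x6, x7, x10, x12, x14, x15} = {x2, x6, x7, x12, x15}
… ∩ ⟦green⟧ = {x2, x6, x7, x12, x15} ∩ {x1, x2, x3, x5, x7, x9, x10, x11, x12} = {x2, x7, x12}
… ∩ ⟦short⟧ = {x2, x7, x12} ∩ {x1, x2, x3, x5, x7, x9, x11, x12, x14} = {x2, x7, x12}
⟦green short writer who chased x8⟧ = {x2, x7, x12}; x2 ∈ this set.

yes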